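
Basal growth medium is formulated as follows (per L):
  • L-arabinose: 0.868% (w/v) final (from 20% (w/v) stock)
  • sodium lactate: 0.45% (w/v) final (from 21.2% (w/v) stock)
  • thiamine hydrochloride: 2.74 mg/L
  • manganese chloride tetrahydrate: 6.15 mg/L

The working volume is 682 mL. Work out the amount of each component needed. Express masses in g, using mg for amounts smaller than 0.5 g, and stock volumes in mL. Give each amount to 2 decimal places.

L-arabinose 29.60 mL; sodium lactate 14.48 mL; thiamine hydrochloride 1.87 mg; manganese chloride tetrahydrate 4.19 mg

Target volume = 682 mL = 0.682 L.
L-arabinose: dilute stock: 0.868% ÷ 20% × 682 mL = 29.60 mL
sodium lactate: V = C2·V2/C1 = 0.45% ÷ 21.2% × 682 mL = 14.48 mL
thiamine hydrochloride: 2.74 mg/L × 0.682 L = 1.87 mg
manganese chloride tetrahydrate: 6.15 mg/L × 0.682 L = 4.19 mg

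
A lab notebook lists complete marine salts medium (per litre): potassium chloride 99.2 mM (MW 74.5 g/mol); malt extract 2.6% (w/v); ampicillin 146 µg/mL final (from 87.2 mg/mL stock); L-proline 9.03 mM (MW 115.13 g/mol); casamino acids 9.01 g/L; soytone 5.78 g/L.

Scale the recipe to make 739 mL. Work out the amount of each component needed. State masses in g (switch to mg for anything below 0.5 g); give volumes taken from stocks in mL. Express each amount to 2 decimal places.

potassium chloride 5.46 g; malt extract 19.21 g; ampicillin 1.24 mL; L-proline 0.77 g; casamino acids 6.66 g; soytone 4.27 g

Scale factor relative to 1 L: 0.739.
potassium chloride: 99.2 mmol/L × 74.5 g/mol × 0.739 L ÷ 1000 = 5.46 g
malt extract: 2.6 g per 100 mL × 739 mL ÷ 100 = 19.21 g
ampicillin: dilute stock: 146 µg/mL × 739 mL ÷ 87200 µg/mL = 1.24 mL
L-proline: 9.03 mmol/L × 115.13 g/mol × 0.739 L ÷ 1000 = 0.77 g
casamino acids: 9.01 g/L × 0.739 L = 6.66 g
soytone: 5.78 g/L × 0.739 L = 4.27 g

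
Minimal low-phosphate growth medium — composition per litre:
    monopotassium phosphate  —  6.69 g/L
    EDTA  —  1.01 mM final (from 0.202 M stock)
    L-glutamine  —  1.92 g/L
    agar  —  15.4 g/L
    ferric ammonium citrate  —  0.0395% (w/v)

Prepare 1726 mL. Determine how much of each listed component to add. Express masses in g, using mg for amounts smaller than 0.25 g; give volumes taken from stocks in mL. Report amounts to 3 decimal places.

Working volume: 1726 mL = 1.726 L.
monopotassium phosphate: 6.69 g/L × 1.726 L = 11.547 g
EDTA: V = C2·V2/C1 = 1.01 mM × 1726 mL ÷ 202 mM = 8.630 mL
L-glutamine: 1.92 g/L × 1.726 L = 3.314 g
agar: 15.4 g/L × 1.726 L = 26.580 g
ferric ammonium citrate: 0.0395% w/v = 0.395 g/L → 0.395 × 1.726 L = 0.682 g

monopotassium phosphate 11.547 g; EDTA 8.630 mL; L-glutamine 3.314 g; agar 26.580 g; ferric ammonium citrate 0.682 g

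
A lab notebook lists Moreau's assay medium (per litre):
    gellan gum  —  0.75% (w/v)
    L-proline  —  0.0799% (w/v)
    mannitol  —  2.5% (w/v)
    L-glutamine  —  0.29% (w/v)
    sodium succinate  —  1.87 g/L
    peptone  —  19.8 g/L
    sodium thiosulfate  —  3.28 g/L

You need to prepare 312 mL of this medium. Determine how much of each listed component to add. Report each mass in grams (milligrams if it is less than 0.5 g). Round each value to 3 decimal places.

Scale factor relative to 1 L: 0.312.
gellan gum: 0.75 g per 100 mL × 312 mL ÷ 100 = 2.340 g
L-proline: 0.0799 g per 100 mL × 312 mL ÷ 100 = 0.249288 g = 249.288 mg
mannitol: 2.5 g per 100 mL × 312 mL ÷ 100 = 7.800 g
L-glutamine: 0.29% w/v = 2.9 g/L → 2.9 × 0.312 L = 0.905 g
sodium succinate: 1.87 g/L × 0.312 L = 0.583 g
peptone: 19.8 g/L × 0.312 L = 6.178 g
sodium thiosulfate: 3.28 g/L × 0.312 L = 1.023 g

gellan gum 2.340 g; L-proline 249.288 mg; mannitol 7.800 g; L-glutamine 0.905 g; sodium succinate 0.583 g; peptone 6.178 g; sodium thiosulfate 1.023 g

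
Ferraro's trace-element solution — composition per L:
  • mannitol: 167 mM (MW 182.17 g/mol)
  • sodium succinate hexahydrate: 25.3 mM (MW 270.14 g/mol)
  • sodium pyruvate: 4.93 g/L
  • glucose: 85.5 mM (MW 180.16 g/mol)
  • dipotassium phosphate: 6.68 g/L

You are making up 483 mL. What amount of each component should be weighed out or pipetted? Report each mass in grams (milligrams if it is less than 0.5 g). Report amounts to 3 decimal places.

mannitol 14.694 g; sodium succinate hexahydrate 3.301 g; sodium pyruvate 2.381 g; glucose 7.440 g; dipotassium phosphate 3.226 g

Scale factor relative to 1 L: 0.483.
mannitol: 167 mmol/L × 182.17 g/mol × 0.483 L ÷ 1000 = 14.694 g
sodium succinate hexahydrate: 25.3 mmol/L × 270.14 g/mol × 0.483 L ÷ 1000 = 3.301 g
sodium pyruvate: 4.93 g/L × 0.483 L = 2.381 g
glucose: 85.5 mmol/L × 180.16 g/mol × 0.483 L ÷ 1000 = 7.440 g
dipotassium phosphate: 6.68 g/L × 0.483 L = 3.226 g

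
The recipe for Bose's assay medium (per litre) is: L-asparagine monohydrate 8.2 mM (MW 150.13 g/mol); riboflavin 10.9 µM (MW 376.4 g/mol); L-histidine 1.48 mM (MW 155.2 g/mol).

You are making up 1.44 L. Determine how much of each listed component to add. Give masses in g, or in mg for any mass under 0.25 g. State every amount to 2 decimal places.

L-asparagine monohydrate 1.77 g; riboflavin 5.91 mg; L-histidine 0.33 g

Scale factor relative to 1 L: 1.44.
L-asparagine monohydrate: 8.2 mmol/L × 150.13 g/mol × 1.44 L ÷ 1000 = 1.77 g
riboflavin: 10.9 µmol/L × 376.4 g/mol × 1.44 L ÷ 1000 = 5.91 mg
L-histidine: 1.48 mmol/L × 155.2 g/mol × 1.44 L ÷ 1000 = 0.33 g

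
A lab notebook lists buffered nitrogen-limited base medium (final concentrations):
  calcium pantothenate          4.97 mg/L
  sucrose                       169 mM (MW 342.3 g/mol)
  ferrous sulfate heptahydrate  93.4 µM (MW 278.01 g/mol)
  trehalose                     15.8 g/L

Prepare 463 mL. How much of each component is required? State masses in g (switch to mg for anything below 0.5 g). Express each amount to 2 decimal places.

calcium pantothenate 2.30 mg; sucrose 26.78 g; ferrous sulfate heptahydrate 12.02 mg; trehalose 7.32 g

Target volume = 463 mL = 0.463 L.
calcium pantothenate: 4.97 mg/L × 0.463 L = 2.30 mg
sucrose: 169 mmol/L × 342.3 g/mol × 0.463 L ÷ 1000 = 26.78 g
ferrous sulfate heptahydrate: 93.4 µmol/L × 278.01 g/mol × 0.463 L ÷ 1000 = 12.02 mg
trehalose: 15.8 g/L × 0.463 L = 7.32 g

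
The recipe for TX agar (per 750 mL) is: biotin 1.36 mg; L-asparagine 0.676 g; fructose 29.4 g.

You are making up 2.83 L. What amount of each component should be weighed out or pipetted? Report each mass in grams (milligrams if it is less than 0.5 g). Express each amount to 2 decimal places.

Ratio of target to recipe volume: 2830 / 750 = 3.77333.
biotin: 1.36 mg × (2830 mL / 750 mL) = 5.13 mg
L-asparagine: 0.676 g × (2830 mL / 750 mL) = 2.55 g
fructose: 29.4 g × (2830 mL / 750 mL) = 110.94 g

biotin 5.13 mg; L-asparagine 2.55 g; fructose 110.94 g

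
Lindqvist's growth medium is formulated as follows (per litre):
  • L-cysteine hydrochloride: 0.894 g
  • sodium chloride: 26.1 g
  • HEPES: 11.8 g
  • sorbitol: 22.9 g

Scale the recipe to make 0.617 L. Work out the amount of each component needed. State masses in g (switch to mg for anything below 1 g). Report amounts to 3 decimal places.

Scale factor = 617 mL / 1000 mL = 0.617.
L-cysteine hydrochloride: 0.894 g × (617 mL / 1000 mL) = 0.551598 g = 551.598 mg
sodium chloride: 26.1 g × (617 mL / 1000 mL) = 16.104 g
HEPES: 11.8 g × (617 mL / 1000 mL) = 7.281 g
sorbitol: 22.9 g × (617 mL / 1000 mL) = 14.129 g

L-cysteine hydrochloride 551.598 mg; sodium chloride 16.104 g; HEPES 7.281 g; sorbitol 14.129 g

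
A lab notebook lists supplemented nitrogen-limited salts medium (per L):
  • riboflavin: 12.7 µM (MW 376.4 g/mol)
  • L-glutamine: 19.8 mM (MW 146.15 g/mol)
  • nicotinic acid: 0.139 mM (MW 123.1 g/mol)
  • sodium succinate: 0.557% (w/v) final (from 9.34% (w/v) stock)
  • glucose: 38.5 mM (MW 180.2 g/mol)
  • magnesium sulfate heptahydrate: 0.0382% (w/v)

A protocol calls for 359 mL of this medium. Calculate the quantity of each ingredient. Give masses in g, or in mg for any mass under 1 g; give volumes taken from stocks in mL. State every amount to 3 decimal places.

Scale factor relative to 1 L: 0.359.
riboflavin: 12.7 µmol/L × 376.4 g/mol × 0.359 L ÷ 1000 = 1.716 mg
L-glutamine: 19.8 mmol/L × 146.15 g/mol × 0.359 L ÷ 1000 = 1.039 g
nicotinic acid: 0.139 mmol/L × 123.1 mg/mmol × 0.359 L = 6.143 mg
sodium succinate: dilute stock: 0.557% ÷ 9.34% × 359 mL = 21.409 mL
glucose: 38.5 mmol/L × 180.2 g/mol × 0.359 L ÷ 1000 = 2.491 g
magnesium sulfate heptahydrate: 0.0382 g per 100 mL × 359 mL ÷ 100 = 0.137138 g = 137.138 mg

riboflavin 1.716 mg; L-glutamine 1.039 g; nicotinic acid 6.143 mg; sodium succinate 21.409 mL; glucose 2.491 g; magnesium sulfate heptahydrate 137.138 mg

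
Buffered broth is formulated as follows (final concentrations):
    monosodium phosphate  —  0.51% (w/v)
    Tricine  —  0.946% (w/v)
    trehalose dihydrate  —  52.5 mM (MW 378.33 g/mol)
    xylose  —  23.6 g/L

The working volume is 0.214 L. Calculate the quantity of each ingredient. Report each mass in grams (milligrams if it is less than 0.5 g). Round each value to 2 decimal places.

Working volume: 0.214 L.
monosodium phosphate: 0.51 g per 100 mL × 214 mL ÷ 100 = 1.09 g
Tricine: 0.946% w/v = 9.46 g/L → 9.46 × 0.214 L = 2.02 g
trehalose dihydrate: 52.5 mmol/L × 378.33 g/mol × 0.214 L ÷ 1000 = 4.25 g
xylose: 23.6 g/L × 0.214 L = 5.05 g

monosodium phosphate 1.09 g; Tricine 2.02 g; trehalose dihydrate 4.25 g; xylose 5.05 g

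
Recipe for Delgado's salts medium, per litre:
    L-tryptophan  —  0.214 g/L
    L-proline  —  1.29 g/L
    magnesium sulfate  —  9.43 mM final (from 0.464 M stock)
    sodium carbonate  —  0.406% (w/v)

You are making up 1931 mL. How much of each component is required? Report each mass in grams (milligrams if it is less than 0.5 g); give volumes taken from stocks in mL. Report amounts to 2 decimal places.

L-tryptophan 413.23 mg; L-proline 2.49 g; magnesium sulfate 39.24 mL; sodium carbonate 7.84 g

Working volume: 1931 mL = 1.931 L.
L-tryptophan: 0.214 g/L × 1.931 L = 0.413234 g = 413.23 mg
L-proline: 1.29 g/L × 1.931 L = 2.49 g
magnesium sulfate: V = C2·V2/C1 = 9.43 mM × 1931 mL ÷ 464 mM = 39.24 mL
sodium carbonate: 0.406% w/v = 4.06 g/L → 4.06 × 1.931 L = 7.84 g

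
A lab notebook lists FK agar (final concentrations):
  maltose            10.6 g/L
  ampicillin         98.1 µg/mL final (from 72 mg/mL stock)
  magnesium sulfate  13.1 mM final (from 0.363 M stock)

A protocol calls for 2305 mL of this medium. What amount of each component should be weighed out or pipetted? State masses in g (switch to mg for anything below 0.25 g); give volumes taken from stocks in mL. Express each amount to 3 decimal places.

Working volume: 2305 mL = 2.305 L.
maltose: 10.6 g/L × 2.305 L = 24.433 g
ampicillin: V = C2·V2/C1 = 98.1 µg/mL × 2305 mL ÷ 72000 µg/mL = 3.141 mL
magnesium sulfate: V = C2·V2/C1 = 13.1 mM × 2305 mL ÷ 363 mM = 83.183 mL

maltose 24.433 g; ampicillin 3.141 mL; magnesium sulfate 83.183 mL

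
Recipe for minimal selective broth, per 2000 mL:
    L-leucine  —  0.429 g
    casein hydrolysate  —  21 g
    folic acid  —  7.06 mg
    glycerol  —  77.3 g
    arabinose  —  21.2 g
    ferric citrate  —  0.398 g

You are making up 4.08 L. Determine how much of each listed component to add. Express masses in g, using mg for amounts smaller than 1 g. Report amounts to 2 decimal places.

Scale factor = 4080 mL / 2000 mL = 2.04.
L-leucine: 0.429 g × (4080 mL / 2000 mL) = 0.87516 g = 875.16 mg
casein hydrolysate: 21 g × (4080 mL / 2000 mL) = 42.84 g
folic acid: 7.06 mg × (4080 mL / 2000 mL) = 14.40 mg
glycerol: 77.3 g × (4080 mL / 2000 mL) = 157.69 g
arabinose: 21.2 g × (4080 mL / 2000 mL) = 43.25 g
ferric citrate: 0.398 g × (4080 mL / 2000 mL) = 0.81192 g = 811.92 mg

L-leucine 875.16 mg; casein hydrolysate 42.84 g; folic acid 14.40 mg; glycerol 157.69 g; arabinose 43.25 g; ferric citrate 811.92 mg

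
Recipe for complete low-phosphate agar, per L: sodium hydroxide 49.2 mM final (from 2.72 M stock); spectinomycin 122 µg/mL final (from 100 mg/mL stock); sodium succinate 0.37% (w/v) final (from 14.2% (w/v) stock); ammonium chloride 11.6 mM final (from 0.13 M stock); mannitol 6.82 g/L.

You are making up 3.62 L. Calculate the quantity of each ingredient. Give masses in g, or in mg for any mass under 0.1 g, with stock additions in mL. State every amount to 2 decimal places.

sodium hydroxide 65.48 mL; spectinomycin 4.42 mL; sodium succinate 94.32 mL; ammonium chloride 323.02 mL; mannitol 24.69 g

Working volume: 3.62 L.
sodium hydroxide: dilute stock: 49.2 mM × 3620 mL ÷ 2720 mM = 65.48 mL
spectinomycin: C1V1 = C2V2 → 122 µg/mL × 3620 mL ÷ 100000 µg/mL = 4.42 mL
sodium succinate: V = C2·V2/C1 = 0.37% ÷ 14.2% × 3620 mL = 94.32 mL
ammonium chloride: C1V1 = C2V2 → 11.6 mM × 3620 mL ÷ 130 mM = 323.02 mL
mannitol: 6.82 g/L × 3.62 L = 24.69 g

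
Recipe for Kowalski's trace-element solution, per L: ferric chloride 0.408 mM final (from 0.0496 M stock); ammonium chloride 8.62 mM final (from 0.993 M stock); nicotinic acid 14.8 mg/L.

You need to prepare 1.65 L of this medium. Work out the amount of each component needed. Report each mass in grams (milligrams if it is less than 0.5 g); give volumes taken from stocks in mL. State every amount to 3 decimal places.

ferric chloride 13.573 mL; ammonium chloride 14.323 mL; nicotinic acid 24.420 mg

Scale factor relative to 1 L: 1.65.
ferric chloride: V = C2·V2/C1 = 0.408 mM × 1650 mL ÷ 49.6 mM = 13.573 mL
ammonium chloride: dilute stock: 8.62 mM × 1650 mL ÷ 993 mM = 14.323 mL
nicotinic acid: 14.8 mg/L × 1.65 L = 24.420 mg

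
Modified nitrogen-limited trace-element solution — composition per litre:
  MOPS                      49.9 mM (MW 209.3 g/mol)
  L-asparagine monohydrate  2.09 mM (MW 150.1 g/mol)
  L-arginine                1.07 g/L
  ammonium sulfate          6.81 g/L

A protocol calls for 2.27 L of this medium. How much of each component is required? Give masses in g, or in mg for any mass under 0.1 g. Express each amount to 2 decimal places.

MOPS 23.71 g; L-asparagine monohydrate 0.71 g; L-arginine 2.43 g; ammonium sulfate 15.46 g

Scale factor relative to 1 L: 2.27.
MOPS: 49.9 mmol/L × 209.3 g/mol × 2.27 L ÷ 1000 = 23.71 g
L-asparagine monohydrate: 2.09 mmol/L × 150.1 g/mol × 2.27 L ÷ 1000 = 0.71 g
L-arginine: 1.07 g/L × 2.27 L = 2.43 g
ammonium sulfate: 6.81 g/L × 2.27 L = 15.46 g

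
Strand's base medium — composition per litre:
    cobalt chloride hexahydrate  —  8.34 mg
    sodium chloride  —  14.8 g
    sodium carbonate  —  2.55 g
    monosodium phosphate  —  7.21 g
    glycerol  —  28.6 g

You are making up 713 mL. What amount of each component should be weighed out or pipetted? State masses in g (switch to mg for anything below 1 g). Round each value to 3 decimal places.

Scale factor = 713 mL / 1000 mL = 0.713.
cobalt chloride hexahydrate: 8.34 mg × (713 mL / 1000 mL) = 5.946 mg
sodium chloride: 14.8 g × (713 mL / 1000 mL) = 10.552 g
sodium carbonate: 2.55 g × (713 mL / 1000 mL) = 1.818 g
monosodium phosphate: 7.21 g × (713 mL / 1000 mL) = 5.141 g
glycerol: 28.6 g × (713 mL / 1000 mL) = 20.392 g

cobalt chloride hexahydrate 5.946 mg; sodium chloride 10.552 g; sodium carbonate 1.818 g; monosodium phosphate 5.141 g; glycerol 20.392 g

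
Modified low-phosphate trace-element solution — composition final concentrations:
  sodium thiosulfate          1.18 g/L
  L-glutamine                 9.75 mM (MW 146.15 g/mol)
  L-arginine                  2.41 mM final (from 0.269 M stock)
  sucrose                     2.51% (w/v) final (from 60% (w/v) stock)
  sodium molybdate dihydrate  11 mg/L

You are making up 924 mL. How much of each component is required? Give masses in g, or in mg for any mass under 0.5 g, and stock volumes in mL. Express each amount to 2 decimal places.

Working volume: 924 mL = 0.924 L.
sodium thiosulfate: 1.18 g/L × 0.924 L = 1.09 g
L-glutamine: 9.75 mmol/L × 146.15 g/mol × 0.924 L ÷ 1000 = 1.32 g
L-arginine: dilute stock: 2.41 mM × 924 mL ÷ 269 mM = 8.28 mL
sucrose: V = C2·V2/C1 = 2.51% ÷ 60% × 924 mL = 38.65 mL
sodium molybdate dihydrate: 11 mg/L × 0.924 L = 10.16 mg

sodium thiosulfate 1.09 g; L-glutamine 1.32 g; L-arginine 8.28 mL; sucrose 38.65 mL; sodium molybdate dihydrate 10.16 mg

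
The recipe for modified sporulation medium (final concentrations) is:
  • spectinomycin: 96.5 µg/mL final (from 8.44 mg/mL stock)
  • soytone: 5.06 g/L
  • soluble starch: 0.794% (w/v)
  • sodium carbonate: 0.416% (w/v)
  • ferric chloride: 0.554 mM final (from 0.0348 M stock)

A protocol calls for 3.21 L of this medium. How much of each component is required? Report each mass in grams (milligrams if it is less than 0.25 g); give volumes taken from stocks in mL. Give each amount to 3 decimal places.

Working volume: 3.21 L.
spectinomycin: C1V1 = C2V2 → 96.5 µg/mL × 3210 mL ÷ 8440 µg/mL = 36.702 mL
soytone: 5.06 g/L × 3.21 L = 16.243 g
soluble starch: 0.794 g per 100 mL × 3210 mL ÷ 100 = 25.487 g
sodium carbonate: 0.416 g per 100 mL × 3210 mL ÷ 100 = 13.354 g
ferric chloride: dilute stock: 0.554 mM × 3210 mL ÷ 34.8 mM = 51.102 mL

spectinomycin 36.702 mL; soytone 16.243 g; soluble starch 25.487 g; sodium carbonate 13.354 g; ferric chloride 51.102 mL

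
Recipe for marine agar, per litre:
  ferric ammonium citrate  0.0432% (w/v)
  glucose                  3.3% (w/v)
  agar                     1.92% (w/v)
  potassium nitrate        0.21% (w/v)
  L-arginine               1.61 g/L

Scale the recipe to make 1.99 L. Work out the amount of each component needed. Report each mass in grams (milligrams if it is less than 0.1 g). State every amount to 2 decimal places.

ferric ammonium citrate 0.86 g; glucose 65.67 g; agar 38.21 g; potassium nitrate 4.18 g; L-arginine 3.20 g

Working volume: 1.99 L.
ferric ammonium citrate: 0.0432 g per 100 mL × 1990 mL ÷ 100 = 0.86 g
glucose: 3.3% w/v = 33 g/L → 33 × 1.99 L = 65.67 g
agar: 1.92 g per 100 mL × 1990 mL ÷ 100 = 38.21 g
potassium nitrate: 0.21 g per 100 mL × 1990 mL ÷ 100 = 4.18 g
L-arginine: 1.61 g/L × 1.99 L = 3.20 g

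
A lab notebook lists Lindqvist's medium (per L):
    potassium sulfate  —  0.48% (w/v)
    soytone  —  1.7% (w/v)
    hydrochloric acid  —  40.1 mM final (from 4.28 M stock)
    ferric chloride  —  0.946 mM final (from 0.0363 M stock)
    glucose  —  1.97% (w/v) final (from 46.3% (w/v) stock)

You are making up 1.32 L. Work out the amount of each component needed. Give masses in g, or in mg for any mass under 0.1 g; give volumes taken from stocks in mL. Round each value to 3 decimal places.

potassium sulfate 6.336 g; soytone 22.440 g; hydrochloric acid 12.367 mL; ferric chloride 34.400 mL; glucose 56.164 mL

Working volume: 1.32 L.
potassium sulfate: 0.48 g per 100 mL × 1320 mL ÷ 100 = 6.336 g
soytone: 1.7 g per 100 mL × 1320 mL ÷ 100 = 22.440 g
hydrochloric acid: dilute stock: 40.1 mM × 1320 mL ÷ 4280 mM = 12.367 mL
ferric chloride: V = C2·V2/C1 = 0.946 mM × 1320 mL ÷ 36.3 mM = 34.400 mL
glucose: C1V1 = C2V2 → 1.97% ÷ 46.3% × 1320 mL = 56.164 mL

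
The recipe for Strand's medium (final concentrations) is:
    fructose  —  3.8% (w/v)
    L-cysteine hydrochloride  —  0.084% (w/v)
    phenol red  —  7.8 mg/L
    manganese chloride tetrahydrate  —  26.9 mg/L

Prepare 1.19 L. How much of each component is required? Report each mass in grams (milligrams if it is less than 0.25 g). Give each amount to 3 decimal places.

fructose 45.220 g; L-cysteine hydrochloride 1.000 g; phenol red 9.282 mg; manganese chloride tetrahydrate 32.011 mg

Scale factor relative to 1 L: 1.19.
fructose: 3.8% w/v = 38 g/L → 38 × 1.19 L = 45.220 g
L-cysteine hydrochloride: 0.084% w/v = 0.84 g/L → 0.84 × 1.19 L = 1.000 g
phenol red: 7.8 mg/L × 1.19 L = 9.282 mg
manganese chloride tetrahydrate: 26.9 mg/L × 1.19 L = 32.011 mg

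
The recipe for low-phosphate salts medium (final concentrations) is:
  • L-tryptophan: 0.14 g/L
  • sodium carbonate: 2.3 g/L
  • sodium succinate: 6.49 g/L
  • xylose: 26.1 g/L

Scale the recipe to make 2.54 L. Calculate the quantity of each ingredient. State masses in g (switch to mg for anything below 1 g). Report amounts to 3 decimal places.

Working volume: 2.54 L.
L-tryptophan: 0.14 g/L × 2.54 L = 0.3556 g = 355.600 mg
sodium carbonate: 2.3 g/L × 2.54 L = 5.842 g
sodium succinate: 6.49 g/L × 2.54 L = 16.485 g
xylose: 26.1 g/L × 2.54 L = 66.294 g

L-tryptophan 355.600 mg; sodium carbonate 5.842 g; sodium succinate 16.485 g; xylose 66.294 g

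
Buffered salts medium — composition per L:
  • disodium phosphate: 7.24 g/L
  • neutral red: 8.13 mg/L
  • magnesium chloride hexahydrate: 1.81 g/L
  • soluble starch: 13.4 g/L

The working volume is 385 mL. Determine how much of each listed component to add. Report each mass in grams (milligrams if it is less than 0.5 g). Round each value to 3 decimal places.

disodium phosphate 2.787 g; neutral red 3.130 mg; magnesium chloride hexahydrate 0.697 g; soluble starch 5.159 g

Working volume: 385 mL = 0.385 L.
disodium phosphate: 7.24 g/L × 0.385 L = 2.787 g
neutral red: 8.13 mg/L × 0.385 L = 3.130 mg
magnesium chloride hexahydrate: 1.81 g/L × 0.385 L = 0.697 g
soluble starch: 13.4 g/L × 0.385 L = 5.159 g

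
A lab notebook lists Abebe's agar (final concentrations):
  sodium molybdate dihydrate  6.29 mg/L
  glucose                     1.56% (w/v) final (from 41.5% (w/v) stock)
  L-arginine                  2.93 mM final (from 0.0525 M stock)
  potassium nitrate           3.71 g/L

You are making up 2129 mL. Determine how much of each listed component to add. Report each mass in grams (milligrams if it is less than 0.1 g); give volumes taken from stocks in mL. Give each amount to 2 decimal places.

Scale factor relative to 1 L: 2.129.
sodium molybdate dihydrate: 6.29 mg/L × 2.129 L = 13.39 mg
glucose: V = C2·V2/C1 = 1.56% ÷ 41.5% × 2129 mL = 80.03 mL
L-arginine: V = C2·V2/C1 = 2.93 mM × 2129 mL ÷ 52.5 mM = 118.82 mL
potassium nitrate: 3.71 g/L × 2.129 L = 7.90 g

sodium molybdate dihydrate 13.39 mg; glucose 80.03 mL; L-arginine 118.82 mL; potassium nitrate 7.90 g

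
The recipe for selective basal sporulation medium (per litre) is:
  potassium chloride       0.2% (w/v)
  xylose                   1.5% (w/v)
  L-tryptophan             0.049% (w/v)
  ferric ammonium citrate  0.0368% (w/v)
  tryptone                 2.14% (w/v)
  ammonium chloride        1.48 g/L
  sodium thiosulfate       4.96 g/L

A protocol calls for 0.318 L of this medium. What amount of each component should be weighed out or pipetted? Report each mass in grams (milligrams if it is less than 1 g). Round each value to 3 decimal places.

Scale factor relative to 1 L: 0.318.
potassium chloride: 0.2 g per 100 mL × 318 mL ÷ 100 = 0.636 g = 636.000 mg
xylose: 1.5% w/v = 15 g/L → 15 × 0.318 L = 4.770 g
L-tryptophan: 0.049% w/v = 0.49 g/L → 0.49 × 0.318 L = 0.15582 g = 155.820 mg
ferric ammonium citrate: 0.0368 g per 100 mL × 318 mL ÷ 100 = 0.117024 g = 117.024 mg
tryptone: 2.14 g per 100 mL × 318 mL ÷ 100 = 6.805 g
ammonium chloride: 1.48 g/L × 0.318 L = 0.47064 g = 470.640 mg
sodium thiosulfate: 4.96 g/L × 0.318 L = 1.577 g

potassium chloride 636.000 mg; xylose 4.770 g; L-tryptophan 155.820 mg; ferric ammonium citrate 117.024 mg; tryptone 6.805 g; ammonium chloride 470.640 mg; sodium thiosulfate 1.577 g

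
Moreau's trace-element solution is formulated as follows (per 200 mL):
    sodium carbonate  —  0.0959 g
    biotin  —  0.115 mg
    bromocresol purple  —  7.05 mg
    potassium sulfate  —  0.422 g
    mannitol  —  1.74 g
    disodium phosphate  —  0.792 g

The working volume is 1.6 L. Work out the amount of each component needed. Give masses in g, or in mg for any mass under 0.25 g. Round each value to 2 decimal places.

Scale factor = 1600 mL / 200 mL = 8.
sodium carbonate: 0.0959 g × (1600 mL / 200 mL) = 0.77 g
biotin: 0.115 mg × (1600 mL / 200 mL) = 0.92 mg
bromocresol purple: 7.05 mg × (1600 mL / 200 mL) = 56.40 mg
potassium sulfate: 0.422 g × (1600 mL / 200 mL) = 3.38 g
mannitol: 1.74 g × (1600 mL / 200 mL) = 13.92 g
disodium phosphate: 0.792 g × (1600 mL / 200 mL) = 6.34 g

sodium carbonate 0.77 g; biotin 0.92 mg; bromocresol purple 56.40 mg; potassium sulfate 3.38 g; mannitol 13.92 g; disodium phosphate 6.34 g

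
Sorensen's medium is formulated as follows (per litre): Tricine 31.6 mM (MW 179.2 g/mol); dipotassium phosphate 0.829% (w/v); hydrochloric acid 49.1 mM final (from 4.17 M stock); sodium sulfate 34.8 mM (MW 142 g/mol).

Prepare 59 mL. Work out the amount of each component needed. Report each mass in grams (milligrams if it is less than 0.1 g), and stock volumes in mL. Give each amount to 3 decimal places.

Tricine 0.334 g; dipotassium phosphate 0.489 g; hydrochloric acid 0.695 mL; sodium sulfate 0.292 g

Scale factor relative to 1 L: 0.059.
Tricine: 31.6 mmol/L × 179.2 g/mol × 0.059 L ÷ 1000 = 0.334 g
dipotassium phosphate: 0.829% w/v = 8.29 g/L → 8.29 × 0.059 L = 0.489 g
hydrochloric acid: V = C2·V2/C1 = 49.1 mM × 59 mL ÷ 4170 mM = 0.695 mL
sodium sulfate: 34.8 mmol/L × 142 g/mol × 0.059 L ÷ 1000 = 0.292 g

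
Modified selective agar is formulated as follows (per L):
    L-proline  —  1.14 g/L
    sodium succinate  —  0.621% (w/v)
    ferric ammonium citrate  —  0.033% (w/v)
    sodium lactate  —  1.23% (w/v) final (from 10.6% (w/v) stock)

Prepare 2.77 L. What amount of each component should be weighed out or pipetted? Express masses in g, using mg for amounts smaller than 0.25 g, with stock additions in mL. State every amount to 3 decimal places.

Scale factor relative to 1 L: 2.77.
L-proline: 1.14 g/L × 2.77 L = 3.158 g
sodium succinate: 0.621% w/v = 6.21 g/L → 6.21 × 2.77 L = 17.202 g
ferric ammonium citrate: 0.033 g per 100 mL × 2770 mL ÷ 100 = 0.914 g
sodium lactate: dilute stock: 1.23% ÷ 10.6% × 2770 mL = 321.425 mL

L-proline 3.158 g; sodium succinate 17.202 g; ferric ammonium citrate 0.914 g; sodium lactate 321.425 mL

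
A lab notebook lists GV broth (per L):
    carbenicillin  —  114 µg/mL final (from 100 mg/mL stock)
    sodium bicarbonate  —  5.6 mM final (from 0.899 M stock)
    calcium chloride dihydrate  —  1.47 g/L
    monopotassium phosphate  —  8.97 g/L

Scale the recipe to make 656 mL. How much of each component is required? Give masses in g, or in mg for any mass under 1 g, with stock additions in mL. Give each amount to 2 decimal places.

carbenicillin 0.75 mL; sodium bicarbonate 4.09 mL; calcium chloride dihydrate 964.32 mg; monopotassium phosphate 5.88 g

Scale factor relative to 1 L: 0.656.
carbenicillin: C1V1 = C2V2 → 114 µg/mL × 656 mL ÷ 100000 µg/mL = 0.75 mL
sodium bicarbonate: C1V1 = C2V2 → 5.6 mM × 656 mL ÷ 899 mM = 4.09 mL
calcium chloride dihydrate: 1.47 g/L × 0.656 L = 0.96432 g = 964.32 mg
monopotassium phosphate: 8.97 g/L × 0.656 L = 5.88 g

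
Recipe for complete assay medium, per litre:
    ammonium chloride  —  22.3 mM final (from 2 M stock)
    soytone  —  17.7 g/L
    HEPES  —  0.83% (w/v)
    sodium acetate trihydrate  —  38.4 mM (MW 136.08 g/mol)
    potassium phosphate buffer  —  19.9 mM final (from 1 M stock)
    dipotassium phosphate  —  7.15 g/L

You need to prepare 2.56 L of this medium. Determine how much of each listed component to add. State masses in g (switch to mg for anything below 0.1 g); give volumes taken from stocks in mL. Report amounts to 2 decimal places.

Scale factor relative to 1 L: 2.56.
ammonium chloride: dilute stock: 22.3 mM × 2560 mL ÷ 2000 mM = 28.54 mL
soytone: 17.7 g/L × 2.56 L = 45.31 g
HEPES: 0.83 g per 100 mL × 2560 mL ÷ 100 = 21.25 g
sodium acetate trihydrate: 38.4 mmol/L × 136.08 g/mol × 2.56 L ÷ 1000 = 13.38 g
potassium phosphate buffer: V = C2·V2/C1 = 19.9 mM × 2560 mL ÷ 1000 mM = 50.94 mL
dipotassium phosphate: 7.15 g/L × 2.56 L = 18.30 g

ammonium chloride 28.54 mL; soytone 45.31 g; HEPES 21.25 g; sodium acetate trihydrate 13.38 g; potassium phosphate buffer 50.94 mL; dipotassium phosphate 18.30 g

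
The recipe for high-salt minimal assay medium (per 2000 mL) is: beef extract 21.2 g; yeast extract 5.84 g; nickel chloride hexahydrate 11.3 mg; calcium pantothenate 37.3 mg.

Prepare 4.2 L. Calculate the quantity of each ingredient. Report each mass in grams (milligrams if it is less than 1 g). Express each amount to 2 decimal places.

Scale factor = 4200 mL / 2000 mL = 2.1.
beef extract: 21.2 g × (4200 mL / 2000 mL) = 44.52 g
yeast extract: 5.84 g × (4200 mL / 2000 mL) = 12.26 g
nickel chloride hexahydrate: 11.3 mg × (4200 mL / 2000 mL) = 23.73 mg
calcium pantothenate: 37.3 mg × (4200 mL / 2000 mL) = 78.33 mg

beef extract 44.52 g; yeast extract 12.26 g; nickel chloride hexahydrate 23.73 mg; calcium pantothenate 78.33 mg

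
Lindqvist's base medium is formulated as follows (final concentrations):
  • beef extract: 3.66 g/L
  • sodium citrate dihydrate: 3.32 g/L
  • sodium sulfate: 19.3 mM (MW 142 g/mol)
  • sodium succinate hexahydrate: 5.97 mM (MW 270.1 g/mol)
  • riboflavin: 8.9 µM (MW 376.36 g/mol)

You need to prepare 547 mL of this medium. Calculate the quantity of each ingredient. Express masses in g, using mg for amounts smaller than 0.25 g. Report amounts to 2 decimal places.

Working volume: 547 mL = 0.547 L.
beef extract: 3.66 g/L × 0.547 L = 2.00 g
sodium citrate dihydrate: 3.32 g/L × 0.547 L = 1.82 g
sodium sulfate: 19.3 mmol/L × 142 g/mol × 0.547 L ÷ 1000 = 1.50 g
sodium succinate hexahydrate: 5.97 mmol/L × 270.1 g/mol × 0.547 L ÷ 1000 = 0.88 g
riboflavin: 8.9 µmol/L × 376.36 g/mol × 0.547 L ÷ 1000 = 1.83 mg

beef extract 2.00 g; sodium citrate dihydrate 1.82 g; sodium sulfate 1.50 g; sodium succinate hexahydrate 0.88 g; riboflavin 1.83 mg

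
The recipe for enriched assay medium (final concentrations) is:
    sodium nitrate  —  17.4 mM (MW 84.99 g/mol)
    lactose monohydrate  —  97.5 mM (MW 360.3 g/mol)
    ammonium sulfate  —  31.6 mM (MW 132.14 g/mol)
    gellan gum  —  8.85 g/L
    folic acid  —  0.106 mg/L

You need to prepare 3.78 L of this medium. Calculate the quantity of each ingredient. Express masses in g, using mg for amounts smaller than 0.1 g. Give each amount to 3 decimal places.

Working volume: 3.78 L.
sodium nitrate: 17.4 mmol/L × 84.99 g/mol × 3.78 L ÷ 1000 = 5.590 g
lactose monohydrate: 97.5 mmol/L × 360.3 g/mol × 3.78 L ÷ 1000 = 132.789 g
ammonium sulfate: 31.6 mmol/L × 132.14 g/mol × 3.78 L ÷ 1000 = 15.784 g
gellan gum: 8.85 g/L × 3.78 L = 33.453 g
folic acid: 0.106 mg/L × 3.78 L = 0.401 mg

sodium nitrate 5.590 g; lactose monohydrate 132.789 g; ammonium sulfate 15.784 g; gellan gum 33.453 g; folic acid 0.401 mg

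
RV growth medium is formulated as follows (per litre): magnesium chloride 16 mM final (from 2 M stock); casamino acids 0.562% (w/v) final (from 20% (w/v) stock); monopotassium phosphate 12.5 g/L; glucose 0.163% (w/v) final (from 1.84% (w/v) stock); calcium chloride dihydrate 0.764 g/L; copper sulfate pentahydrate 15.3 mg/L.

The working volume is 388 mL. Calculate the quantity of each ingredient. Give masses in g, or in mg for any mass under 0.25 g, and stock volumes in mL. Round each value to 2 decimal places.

Scale factor relative to 1 L: 0.388.
magnesium chloride: dilute stock: 16 mM × 388 mL ÷ 2000 mM = 3.10 mL
casamino acids: V = C2·V2/C1 = 0.562% ÷ 20% × 388 mL = 10.90 mL
monopotassium phosphate: 12.5 g/L × 0.388 L = 4.85 g
glucose: C1V1 = C2V2 → 0.163% ÷ 1.84% × 388 mL = 34.37 mL
calcium chloride dihydrate: 0.764 g/L × 0.388 L = 0.30 g
copper sulfate pentahydrate: 15.3 mg/L × 0.388 L = 5.94 mg

magnesium chloride 3.10 mL; casamino acids 10.90 mL; monopotassium phosphate 4.85 g; glucose 34.37 mL; calcium chloride dihydrate 0.30 g; copper sulfate pentahydrate 5.94 mg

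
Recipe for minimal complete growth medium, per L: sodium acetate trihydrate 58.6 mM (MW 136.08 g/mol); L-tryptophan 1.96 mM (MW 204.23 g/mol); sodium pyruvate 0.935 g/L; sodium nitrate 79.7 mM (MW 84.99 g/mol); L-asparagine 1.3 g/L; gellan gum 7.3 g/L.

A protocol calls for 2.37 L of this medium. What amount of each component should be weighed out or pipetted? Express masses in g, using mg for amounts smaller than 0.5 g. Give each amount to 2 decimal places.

sodium acetate trihydrate 18.90 g; L-tryptophan 0.95 g; sodium pyruvate 2.22 g; sodium nitrate 16.05 g; L-asparagine 3.08 g; gellan gum 17.30 g

Working volume: 2.37 L.
sodium acetate trihydrate: 58.6 mmol/L × 136.08 g/mol × 2.37 L ÷ 1000 = 18.90 g
L-tryptophan: 1.96 mmol/L × 204.23 g/mol × 2.37 L ÷ 1000 = 0.95 g
sodium pyruvate: 0.935 g/L × 2.37 L = 2.22 g
sodium nitrate: 79.7 mmol/L × 84.99 g/mol × 2.37 L ÷ 1000 = 16.05 g
L-asparagine: 1.3 g/L × 2.37 L = 3.08 g
gellan gum: 7.3 g/L × 2.37 L = 17.30 g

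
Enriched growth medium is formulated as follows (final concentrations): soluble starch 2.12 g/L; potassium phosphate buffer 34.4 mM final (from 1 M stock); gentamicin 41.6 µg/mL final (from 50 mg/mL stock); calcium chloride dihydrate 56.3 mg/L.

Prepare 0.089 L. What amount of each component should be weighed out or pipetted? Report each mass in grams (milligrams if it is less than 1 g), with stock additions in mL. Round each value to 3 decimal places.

Working volume: 0.089 L.
soluble starch: 2.12 g/L × 0.089 L = 0.18868 g = 188.680 mg
potassium phosphate buffer: V = C2·V2/C1 = 34.4 mM × 89 mL ÷ 1000 mM = 3.062 mL
gentamicin: C1V1 = C2V2 → 41.6 µg/mL × 89 mL ÷ 50000 µg/mL = 0.074 mL
calcium chloride dihydrate: 56.3 mg/L × 0.089 L = 5.011 mg

soluble starch 188.680 mg; potassium phosphate buffer 3.062 mL; gentamicin 0.074 mL; calcium chloride dihydrate 5.011 mg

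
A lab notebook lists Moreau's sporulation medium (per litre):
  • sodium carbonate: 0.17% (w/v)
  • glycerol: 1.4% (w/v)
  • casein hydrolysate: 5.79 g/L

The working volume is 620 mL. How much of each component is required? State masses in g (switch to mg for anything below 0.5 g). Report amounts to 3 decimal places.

sodium carbonate 1.054 g; glycerol 8.680 g; casein hydrolysate 3.590 g

Target volume = 620 mL = 0.62 L.
sodium carbonate: 0.17 g per 100 mL × 620 mL ÷ 100 = 1.054 g
glycerol: 1.4% w/v = 14 g/L → 14 × 0.62 L = 8.680 g
casein hydrolysate: 5.79 g/L × 0.62 L = 3.590 g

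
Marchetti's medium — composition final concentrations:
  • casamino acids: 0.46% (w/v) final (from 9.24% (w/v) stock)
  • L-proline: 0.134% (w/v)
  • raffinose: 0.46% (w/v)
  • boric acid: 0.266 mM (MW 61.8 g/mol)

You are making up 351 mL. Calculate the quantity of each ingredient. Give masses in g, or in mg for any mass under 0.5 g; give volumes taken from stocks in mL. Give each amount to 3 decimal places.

casamino acids 17.474 mL; L-proline 470.340 mg; raffinose 1.615 g; boric acid 5.770 mg

Target volume = 351 mL = 0.351 L.
casamino acids: dilute stock: 0.46% ÷ 9.24% × 351 mL = 17.474 mL
L-proline: 0.134% w/v = 1.34 g/L → 1.34 × 0.351 L = 0.47034 g = 470.340 mg
raffinose: 0.46 g per 100 mL × 351 mL ÷ 100 = 1.615 g
boric acid: 0.266 mmol/L × 61.8 mg/mmol × 0.351 L = 5.770 mg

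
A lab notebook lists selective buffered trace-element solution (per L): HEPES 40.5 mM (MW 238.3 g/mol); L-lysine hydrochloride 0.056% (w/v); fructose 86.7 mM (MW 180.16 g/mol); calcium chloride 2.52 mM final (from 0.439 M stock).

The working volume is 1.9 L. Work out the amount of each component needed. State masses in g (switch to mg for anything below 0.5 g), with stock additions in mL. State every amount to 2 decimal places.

Scale factor relative to 1 L: 1.9.
HEPES: 40.5 mmol/L × 238.3 g/mol × 1.9 L ÷ 1000 = 18.34 g
L-lysine hydrochloride: 0.056% w/v = 0.56 g/L → 0.56 × 1.9 L = 1.06 g
fructose: 86.7 mmol/L × 180.16 g/mol × 1.9 L ÷ 1000 = 29.68 g
calcium chloride: C1V1 = C2V2 → 2.52 mM × 1900 mL ÷ 439 mM = 10.91 mL

HEPES 18.34 g; L-lysine hydrochloride 1.06 g; fructose 29.68 g; calcium chloride 10.91 mL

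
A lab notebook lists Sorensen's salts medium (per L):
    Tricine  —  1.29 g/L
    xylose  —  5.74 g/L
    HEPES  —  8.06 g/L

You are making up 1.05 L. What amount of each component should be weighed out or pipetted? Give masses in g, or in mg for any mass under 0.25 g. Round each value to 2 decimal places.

Tricine 1.35 g; xylose 6.03 g; HEPES 8.46 g

Scale factor relative to 1 L: 1.05.
Tricine: 1.29 g/L × 1.05 L = 1.35 g
xylose: 5.74 g/L × 1.05 L = 6.03 g
HEPES: 8.06 g/L × 1.05 L = 8.46 g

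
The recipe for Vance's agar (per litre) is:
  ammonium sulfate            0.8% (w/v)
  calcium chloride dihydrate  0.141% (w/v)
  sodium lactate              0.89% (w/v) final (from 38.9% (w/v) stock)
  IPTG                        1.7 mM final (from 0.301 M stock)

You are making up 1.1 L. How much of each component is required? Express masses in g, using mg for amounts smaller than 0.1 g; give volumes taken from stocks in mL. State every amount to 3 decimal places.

ammonium sulfate 8.800 g; calcium chloride dihydrate 1.551 g; sodium lactate 25.167 mL; IPTG 6.213 mL

Scale factor relative to 1 L: 1.1.
ammonium sulfate: 0.8% w/v = 8 g/L → 8 × 1.1 L = 8.800 g
calcium chloride dihydrate: 0.141% w/v = 1.41 g/L → 1.41 × 1.1 L = 1.551 g
sodium lactate: V = C2·V2/C1 = 0.89% ÷ 38.9% × 1100 mL = 25.167 mL
IPTG: C1V1 = C2V2 → 1.7 mM × 1100 mL ÷ 301 mM = 6.213 mL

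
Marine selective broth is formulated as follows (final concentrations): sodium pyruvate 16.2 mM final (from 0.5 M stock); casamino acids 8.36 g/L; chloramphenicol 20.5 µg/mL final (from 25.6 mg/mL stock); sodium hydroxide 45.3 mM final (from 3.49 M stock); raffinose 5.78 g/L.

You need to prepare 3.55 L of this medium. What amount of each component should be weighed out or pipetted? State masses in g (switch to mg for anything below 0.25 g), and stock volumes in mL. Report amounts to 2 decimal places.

Working volume: 3.55 L.
sodium pyruvate: V = C2·V2/C1 = 16.2 mM × 3550 mL ÷ 500 mM = 115.02 mL
casamino acids: 8.36 g/L × 3.55 L = 29.68 g
chloramphenicol: V = C2·V2/C1 = 20.5 µg/mL × 3550 mL ÷ 25600 µg/mL = 2.84 mL
sodium hydroxide: V = C2·V2/C1 = 45.3 mM × 3550 mL ÷ 3490 mM = 46.08 mL
raffinose: 5.78 g/L × 3.55 L = 20.52 g

sodium pyruvate 115.02 mL; casamino acids 29.68 g; chloramphenicol 2.84 mL; sodium hydroxide 46.08 mL; raffinose 20.52 g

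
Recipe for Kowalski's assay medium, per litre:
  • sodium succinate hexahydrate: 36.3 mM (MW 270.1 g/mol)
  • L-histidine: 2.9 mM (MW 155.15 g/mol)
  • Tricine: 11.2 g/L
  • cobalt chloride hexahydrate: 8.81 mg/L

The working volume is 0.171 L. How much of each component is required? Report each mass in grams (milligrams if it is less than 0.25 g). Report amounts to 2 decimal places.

Scale factor relative to 1 L: 0.171.
sodium succinate hexahydrate: 36.3 mmol/L × 270.1 g/mol × 0.171 L ÷ 1000 = 1.68 g
L-histidine: 2.9 mmol/L × 155.15 mg/mmol × 0.171 L = 76.94 mg
Tricine: 11.2 g/L × 0.171 L = 1.92 g
cobalt chloride hexahydrate: 8.81 mg/L × 0.171 L = 1.51 mg

sodium succinate hexahydrate 1.68 g; L-histidine 76.94 mg; Tricine 1.92 g; cobalt chloride hexahydrate 1.51 mg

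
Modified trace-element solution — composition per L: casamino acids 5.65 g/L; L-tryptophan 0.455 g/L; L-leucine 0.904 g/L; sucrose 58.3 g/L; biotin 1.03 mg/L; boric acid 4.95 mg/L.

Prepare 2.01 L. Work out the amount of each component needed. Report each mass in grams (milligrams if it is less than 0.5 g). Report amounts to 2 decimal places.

Working volume: 2.01 L.
casamino acids: 5.65 g/L × 2.01 L = 11.36 g
L-tryptophan: 0.455 g/L × 2.01 L = 0.91 g
L-leucine: 0.904 g/L × 2.01 L = 1.82 g
sucrose: 58.3 g/L × 2.01 L = 117.18 g
biotin: 1.03 mg/L × 2.01 L = 2.07 mg
boric acid: 4.95 mg/L × 2.01 L = 9.95 mg

casamino acids 11.36 g; L-tryptophan 0.91 g; L-leucine 1.82 g; sucrose 117.18 g; biotin 2.07 mg; boric acid 9.95 mg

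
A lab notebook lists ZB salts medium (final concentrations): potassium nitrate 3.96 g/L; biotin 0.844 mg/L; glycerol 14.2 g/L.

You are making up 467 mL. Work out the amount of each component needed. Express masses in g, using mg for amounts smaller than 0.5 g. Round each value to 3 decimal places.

potassium nitrate 1.849 g; biotin 0.394 mg; glycerol 6.631 g

Target volume = 467 mL = 0.467 L.
potassium nitrate: 3.96 g/L × 0.467 L = 1.849 g
biotin: 0.844 mg/L × 0.467 L = 0.394 mg
glycerol: 14.2 g/L × 0.467 L = 6.631 g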